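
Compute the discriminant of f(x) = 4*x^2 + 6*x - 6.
Δ = 132

For a quadratic a x^2 + b x + c the discriminant is Δ = b^2 - 4ac = (6)^2 - 4*(4)*(-6) = 36 - (-96) = 132.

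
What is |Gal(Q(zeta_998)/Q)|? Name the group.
|Gal(Q(zeta_998)/Q)| = phi(998) = 498; group ≅ (Z/998Z)^* ≅ Z/498Z

The n-th cyclotomic polynomial Φ_998(x) is the minimal polynomial of zeta_998 over Q and has degree phi(998) = 498. So Q(zeta_998) is a degree-498 Galois extension with Galois group (Z/998Z)^*. By CRT, (Z/998Z)^* ≅ (Z/2Z)^* × (Z/499Z)^*. Each prime-power unit group is (Z/2Z)^* ≅ trivial group (order 1); (Z/499Z)^* ≅ Z/498Z. Hence Gal(Q(zeta_998)/Q) ≅ Z/498Z.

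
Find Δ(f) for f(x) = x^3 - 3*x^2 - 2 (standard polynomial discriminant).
Δ = -324

For x^3 + a x^2 + b x + c the discriminant is Δ = 18 a b c - 4 a^3 c + a^2 b^2 - 4 b^3 - 27 c^2.
Plug a = -3, b = 0, c = -2:
  18*(-3)*(0)*(-2) - 4*(-3)^3*(-2) + (-3)^2*(0)^2 - 4*(0)^3 - 27*(-2)^2
  = 0 + (-216) + 0 + (0) + (-108)
  = -324.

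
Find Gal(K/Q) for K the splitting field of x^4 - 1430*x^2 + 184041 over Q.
Gal(K/Q) = Z/2Z (cyclic of order 2)

f factors as (x^2 - 143)(x^2 - 1287), so the splitting field is K = Q(sqrt(143), sqrt(1287)). The squarefree part of 143 is 143 and the squarefree part of 1287 is also 143, so sqrt(143) and sqrt(1287) are both rational multiples of sqrt(143). Hence Q(sqrt(143)) = Q(sqrt(1287)) = Q(sqrt(143)), and the splitting field collapses to a single degree-2 extension with Galois group Z/2Z.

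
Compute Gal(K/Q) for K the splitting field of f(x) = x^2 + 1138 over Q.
Gal(K/Q) = Z/2Z (cyclic of order 2)

x^2 + 1138 is irreducible over Q since -1138 is not a rational square. The splitting field Q(sqrt(-1138)) has degree 2 over Q, and its unique nontrivial automorphism is sqrt(-1138) ↦ -sqrt(-1138). Hence Gal(Q(sqrt(-1138))/Q) = Z/2Z.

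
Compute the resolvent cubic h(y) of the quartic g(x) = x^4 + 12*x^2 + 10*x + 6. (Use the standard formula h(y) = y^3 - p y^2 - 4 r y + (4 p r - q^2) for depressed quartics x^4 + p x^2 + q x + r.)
h(y) = y^3 - 12*y^2 - 24*y + 188

Identify coefficients: p = 12, q = 10, r = 6.
Plug into h(y) = y^3 - p y^2 - 4 r y + (4 p r - q^2):
  h(y) = y^3 - (12) y^2 - 4*(6) y + (4*(12)*(6) - (10)^2)
       = y^3 + (-12) y^2 + (-24) y + (188).
Simplifying: h(y) = y^3 - 12*y^2 - 24*y + 188.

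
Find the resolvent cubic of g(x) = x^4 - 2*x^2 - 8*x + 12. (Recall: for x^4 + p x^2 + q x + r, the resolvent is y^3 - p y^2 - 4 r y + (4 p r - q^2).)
h(y) = y^3 + 2*y^2 - 48*y - 160

Identify coefficients: p = -2, q = -8, r = 12.
Plug into h(y) = y^3 - p y^2 - 4 r y + (4 p r - q^2):
  h(y) = y^3 - (-2) y^2 - 4*(12) y + (4*(-2)*(12) - (-8)^2)
       = y^3 + (2) y^2 + (-48) y + (-160).
Simplifying: h(y) = y^3 + 2*y^2 - 48*y - 160.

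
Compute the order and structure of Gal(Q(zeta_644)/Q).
|Gal(Q(zeta_644)/Q)| = phi(644) = 264; group ≅ (Z/644Z)^* ≅ Z/2Z × Z/6Z × Z/22Z

The n-th cyclotomic polynomial Φ_644(x) is the minimal polynomial of zeta_644 over Q and has degree phi(644) = 264. So Q(zeta_644) is a degree-264 Galois extension with Galois group (Z/644Z)^*. By CRT, (Z/644Z)^* ≅ (Z/4Z)^* × (Z/7Z)^* × (Z/23Z)^*. Each prime-power unit group is (Z/4Z)^* ≅ Z/2Z; (Z/7Z)^* ≅ Z/6Z; (Z/23Z)^* ≅ Z/22Z. Hence Gal(Q(zeta_644)/Q) ≅ Z/2Z × Z/6Z × Z/22Z.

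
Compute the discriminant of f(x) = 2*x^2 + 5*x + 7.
Δ = -31

For a quadratic a x^2 + b x + c the discriminant is Δ = b^2 - 4ac = (5)^2 - 4*(2)*(7) = 25 - (56) = -31.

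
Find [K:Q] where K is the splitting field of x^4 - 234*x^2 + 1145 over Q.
[K:Q] = 4

f factors as (x^2 - 229)(x^2 - 5); the splitting field is K = Q(sqrt(229), sqrt(5)). Since 229, 5, and 1145 are all non-squares in Q, the three subfields Q(sqrt(229)), Q(sqrt(5)), Q(sqrt(1145)) are distinct degree-2 extensions, so [K:Q] = 4 (Klein four Galois group).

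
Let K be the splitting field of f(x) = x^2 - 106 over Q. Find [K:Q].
[K:Q] = 2

The polynomial x^2 - 106 is irreducible over Q since 106 is not a perfect square. Its splitting field is Q(sqrt(106)), which has degree 2 over Q.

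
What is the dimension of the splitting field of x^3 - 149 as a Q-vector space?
[K:Q] = 6

x^3 - 149 has one real root r = 149^(1/3) and two complex roots r*zeta_3, r*zeta_3^2 where zeta_3 = e^(2*pi*i/3). The splitting field is Q(r, zeta_3). [Q(r):Q] = 3 and [Q(zeta_3):Q] = 2 with gcd = 1, so [Q(r, zeta_3):Q] = 3 * 2 = 6.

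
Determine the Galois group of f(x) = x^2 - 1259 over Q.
Gal(K/Q) = Z/2Z (cyclic of order 2)

x^2 - 1259 is irreducible over Q since 1259 is not a rational square. The splitting field Q(sqrt(1259)) has degree 2 over Q, and its unique nontrivial automorphism is sqrt(1259) ↦ -sqrt(1259). Hence Gal(Q(sqrt(1259))/Q) = Z/2Z.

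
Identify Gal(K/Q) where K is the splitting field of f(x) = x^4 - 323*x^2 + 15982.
Gal(K/Q) = V_4 (Klein four-group, Z/2Z × Z/2Z)

f factors as (x^2 - 262)(x^2 - 61), so the splitting field is K = Q(sqrt(262), sqrt(61)). The elements 262, 61, 15982 are all non-squares in Q, so sqrt(262) and sqrt(61) generate independent quadratic extensions. Thus [K:Q] = 4 and Gal(K/Q) is generated by the two order-2 automorphisms sqrt(262) ↦ -sqrt(262) and sqrt(61) ↦ -sqrt(61), giving V_4.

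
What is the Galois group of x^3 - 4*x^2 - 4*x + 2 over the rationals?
Gal(K/Q) = S_3 (symmetric group of order 6)

Compute the discriminant of x^3 + (-4)*x^2 + (-4)*x + (2): Δ = 1492. Since Δ is not a rational square, the Galois group is not contained in A_3; it must be the full S_3 (irreducibility of the cubic rules out anything smaller).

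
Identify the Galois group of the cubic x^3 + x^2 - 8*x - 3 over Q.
Gal(K/Q) = S_3 (symmetric group of order 6)

Compute the discriminant of x^3 + (1)*x^2 + (-8)*x + (-3): Δ = 2313. Since Δ is not a rational square, the Galois group is not contained in A_3; it must be the full S_3 (irreducibility of the cubic rules out anything smaller).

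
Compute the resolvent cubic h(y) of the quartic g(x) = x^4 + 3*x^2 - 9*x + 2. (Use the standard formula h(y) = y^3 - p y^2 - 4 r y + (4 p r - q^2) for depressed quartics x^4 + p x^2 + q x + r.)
h(y) = y^3 - 3*y^2 - 8*y - 57

Identify coefficients: p = 3, q = -9, r = 2.
Plug into h(y) = y^3 - p y^2 - 4 r y + (4 p r - q^2):
  h(y) = y^3 - (3) y^2 - 4*(2) y + (4*(3)*(2) - (-9)^2)
       = y^3 + (-3) y^2 + (-8) y + (-57).
Simplifying: h(y) = y^3 - 3*y^2 - 8*y - 57.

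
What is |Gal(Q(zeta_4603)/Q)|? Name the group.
|Gal(Q(zeta_4603)/Q)| = phi(4603) = 4602; group ≅ (Z/4603Z)^* ≅ Z/4602Z

The n-th cyclotomic polynomial Φ_4603(x) is the minimal polynomial of zeta_4603 over Q and has degree phi(4603) = 4602. So Q(zeta_4603) is a degree-4602 Galois extension with Galois group (Z/4603Z)^*. (Z/4603Z)^* is cyclic since 4603 is an odd prime power (or 4). Hence Gal(Q(zeta_4603)/Q) ≅ Z/4602Z.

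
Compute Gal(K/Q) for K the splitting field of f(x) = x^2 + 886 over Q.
Gal(K/Q) = Z/2Z (cyclic of order 2)

x^2 + 886 is irreducible over Q since -886 is not a rational square. The splitting field Q(sqrt(-886)) has degree 2 over Q, and its unique nontrivial automorphism is sqrt(-886) ↦ -sqrt(-886). Hence Gal(Q(sqrt(-886))/Q) = Z/2Z.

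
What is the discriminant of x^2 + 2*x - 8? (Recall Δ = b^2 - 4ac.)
Δ = 36

For a quadratic a x^2 + b x + c the discriminant is Δ = b^2 - 4ac = (2)^2 - 4*(1)*(-8) = 4 - (-32) = 36.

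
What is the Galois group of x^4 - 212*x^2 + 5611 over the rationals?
Gal(K/Q) = V_4 (Klein four-group, Z/2Z × Z/2Z)

f factors as (x^2 - 31)(x^2 - 181), so the splitting field is K = Q(sqrt(31), sqrt(181)). The elements 31, 181, 5611 are all non-squares in Q, so sqrt(31) and sqrt(181) generate independent quadratic extensions. Thus [K:Q] = 4 and Gal(K/Q) is generated by the two order-2 automorphisms sqrt(31) ↦ -sqrt(31) and sqrt(181) ↦ -sqrt(181), giving V_4.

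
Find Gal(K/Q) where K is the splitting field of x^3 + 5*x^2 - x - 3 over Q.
Gal(K/Q) = S_3 (symmetric group of order 6)

Compute the discriminant of x^3 + (5)*x^2 + (-1)*x + (-3): Δ = 1556. Since Δ is not a rational square, the Galois group is not contained in A_3; it must be the full S_3 (irreducibility of the cubic rules out anything smaller).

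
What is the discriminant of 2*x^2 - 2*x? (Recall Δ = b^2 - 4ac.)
Δ = 4

For a quadratic a x^2 + b x + c the discriminant is Δ = b^2 - 4ac = (-2)^2 - 4*(2)*(0) = 4 - (0) = 4.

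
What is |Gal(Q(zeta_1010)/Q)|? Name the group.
|Gal(Q(zeta_1010)/Q)| = phi(1010) = 400; group ≅ (Z/1010Z)^* ≅ Z/4Z × Z/100Z

The n-th cyclotomic polynomial Φ_1010(x) is the minimal polynomial of zeta_1010 over Q and has degree phi(1010) = 400. So Q(zeta_1010) is a degree-400 Galois extension with Galois group (Z/1010Z)^*. By CRT, (Z/1010Z)^* ≅ (Z/2Z)^* × (Z/5Z)^* × (Z/101Z)^*. Each prime-power unit group is (Z/2Z)^* ≅ trivial group (order 1); (Z/5Z)^* ≅ Z/4Z; (Z/101Z)^* ≅ Z/100Z. Hence Gal(Q(zeta_1010)/Q) ≅ Z/4Z × Z/100Z.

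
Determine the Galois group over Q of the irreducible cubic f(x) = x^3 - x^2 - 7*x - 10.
Gal(K/Q) = S_3 (symmetric group of order 6)

Compute the discriminant of x^3 + (-1)*x^2 + (-7)*x + (-10): Δ = -2579. Since Δ is not a rational square, the Galois group is not contained in A_3; it must be the full S_3 (irreducibility of the cubic rules out anything smaller).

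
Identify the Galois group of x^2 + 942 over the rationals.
Gal(K/Q) = Z/2Z (cyclic of order 2)

x^2 + 942 is irreducible over Q since -942 is not a rational square. The splitting field Q(sqrt(-942)) has degree 2 over Q, and its unique nontrivial automorphism is sqrt(-942) ↦ -sqrt(-942). Hence Gal(Q(sqrt(-942))/Q) = Z/2Z.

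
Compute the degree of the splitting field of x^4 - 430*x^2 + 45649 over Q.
[K:Q] = 4

f factors as (x^2 - 191)(x^2 - 239); the splitting field is K = Q(sqrt(191), sqrt(239)). Since 191, 239, and 45649 are all non-squares in Q, the three subfields Q(sqrt(191)), Q(sqrt(239)), Q(sqrt(45649)) are distinct degree-2 extensions, so [K:Q] = 4 (Klein four Galois group).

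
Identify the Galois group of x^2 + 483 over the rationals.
Gal(K/Q) = Z/2Z (cyclic of order 2)

x^2 + 483 is irreducible over Q since -483 is not a rational square. The splitting field Q(sqrt(-483)) has degree 2 over Q, and its unique nontrivial automorphism is sqrt(-483) ↦ -sqrt(-483). Hence Gal(Q(sqrt(-483))/Q) = Z/2Z.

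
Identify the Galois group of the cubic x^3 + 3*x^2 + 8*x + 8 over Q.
Gal(K/Q) = S_3 (symmetric group of order 6)

Compute the discriminant of x^3 + (3)*x^2 + (8)*x + (8): Δ = -608. Since Δ is not a rational square, the Galois group is not contained in A_3; it must be the full S_3 (irreducibility of the cubic rules out anything smaller).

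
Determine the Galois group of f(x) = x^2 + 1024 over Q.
Gal(K/Q) = Z/2Z (cyclic of order 2)

x^2 + 1024 is irreducible over Q since -1024 is not a rational square. The splitting field Q(sqrt(-1024)) has degree 2 over Q, and its unique nontrivial automorphism is sqrt(-1024) ↦ -sqrt(-1024). Hence Gal(Q(sqrt(-1024))/Q) = Z/2Z.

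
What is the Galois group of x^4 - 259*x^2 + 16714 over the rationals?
Gal(K/Q) = V_4 (Klein four-group, Z/2Z × Z/2Z)

f factors as (x^2 - 137)(x^2 - 122), so the splitting field is K = Q(sqrt(137), sqrt(122)). The elements 137, 122, 16714 are all non-squares in Q, so sqrt(137) and sqrt(122) generate independent quadratic extensions. Thus [K:Q] = 4 and Gal(K/Q) is generated by the two order-2 automorphisms sqrt(137) ↦ -sqrt(137) and sqrt(122) ↦ -sqrt(122), giving V_4.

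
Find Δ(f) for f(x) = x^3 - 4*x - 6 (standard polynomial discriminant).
Δ = -716

For a depressed cubic x^3 + p x + q the discriminant is Δ = -4 p^3 - 27 q^2 = -4*(-4)^3 - 27*(-6)^2 = 256 - 972 = -716.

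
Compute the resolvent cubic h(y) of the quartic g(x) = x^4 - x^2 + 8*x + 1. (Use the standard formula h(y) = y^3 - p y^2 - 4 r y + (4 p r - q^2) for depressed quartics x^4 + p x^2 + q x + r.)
h(y) = y^3 + y^2 - 4*y - 68

Identify coefficients: p = -1, q = 8, r = 1.
Plug into h(y) = y^3 - p y^2 - 4 r y + (4 p r - q^2):
  h(y) = y^3 - (-1) y^2 - 4*(1) y + (4*(-1)*(1) - (8)^2)
       = y^3 + (1) y^2 + (-4) y + (-68).
Simplifying: h(y) = y^3 + y^2 - 4*y - 68.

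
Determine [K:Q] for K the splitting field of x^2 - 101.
[K:Q] = 2

The polynomial x^2 - 101 is irreducible over Q since 101 is not a perfect square. Its splitting field is Q(sqrt(101)), which has degree 2 over Q.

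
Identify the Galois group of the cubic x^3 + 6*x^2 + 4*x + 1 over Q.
Gal(K/Q) = S_3 (symmetric group of order 6)

Compute the discriminant of x^3 + (6)*x^2 + (4)*x + (1): Δ = -139. Since Δ is not a rational square, the Galois group is not contained in A_3; it must be the full S_3 (irreducibility of the cubic rules out anything smaller).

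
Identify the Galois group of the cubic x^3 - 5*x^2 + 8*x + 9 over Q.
Gal(K/Q) = S_3 (symmetric group of order 6)

Compute the discriminant of x^3 + (-5)*x^2 + (8)*x + (9): Δ = -4615. Since Δ is not a rational square, the Galois group is not contained in A_3; it must be the full S_3 (irreducibility of the cubic rules out anything smaller).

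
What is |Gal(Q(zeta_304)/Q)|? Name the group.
|Gal(Q(zeta_304)/Q)| = phi(304) = 144; group ≅ (Z/304Z)^* ≅ Z/2Z × Z/4Z × Z/18Z

The n-th cyclotomic polynomial Φ_304(x) is the minimal polynomial of zeta_304 over Q and has degree phi(304) = 144. So Q(zeta_304) is a degree-144 Galois extension with Galois group (Z/304Z)^*. By CRT, (Z/304Z)^* ≅ (Z/16Z)^* × (Z/19Z)^*. Each prime-power unit group is (Z/16Z)^* ≅ Z/2Z × Z/4Z; (Z/19Z)^* ≅ Z/18Z. Hence Gal(Q(zeta_304)/Q) ≅ Z/2Z × Z/4Z × Z/18Z.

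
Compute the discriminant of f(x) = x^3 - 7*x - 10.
Δ = -1328

For a depressed cubic x^3 + p x + q the discriminant is Δ = -4 p^3 - 27 q^2 = -4*(-7)^3 - 27*(-10)^2 = 1372 - 2700 = -1328.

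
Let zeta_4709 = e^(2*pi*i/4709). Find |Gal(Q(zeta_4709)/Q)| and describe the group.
|Gal(Q(zeta_4709)/Q)| = phi(4709) = 4416; group ≅ (Z/4709Z)^* ≅ Z/16Z × Z/276Z

The n-th cyclotomic polynomial Φ_4709(x) is the minimal polynomial of zeta_4709 over Q and has degree phi(4709) = 4416. So Q(zeta_4709) is a degree-4416 Galois extension with Galois group (Z/4709Z)^*. By CRT, (Z/4709Z)^* ≅ (Z/17Z)^* × (Z/277Z)^*. Each prime-power unit group is (Z/17Z)^* ≅ Z/16Z; (Z/277Z)^* ≅ Z/276Z. Hence Gal(Q(zeta_4709)/Q) ≅ Z/16Z × Z/276Z.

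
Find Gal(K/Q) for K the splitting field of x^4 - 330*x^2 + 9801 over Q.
Gal(K/Q) = Z/2Z (cyclic of order 2)

f factors as (x^2 - 297)(x^2 - 33), so the splitting field is K = Q(sqrt(297), sqrt(33)). The squarefree part of 297 is 33 and the squarefree part of 33 is also 33, so sqrt(297) and sqrt(33) are both rational multiples of sqrt(33). Hence Q(sqrt(297)) = Q(sqrt(33)) = Q(sqrt(33)), and the splitting field collapses to a single degree-2 extension with Galois group Z/2Z.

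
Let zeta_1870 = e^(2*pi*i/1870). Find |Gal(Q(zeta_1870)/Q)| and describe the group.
|Gal(Q(zeta_1870)/Q)| = phi(1870) = 640; group ≅ (Z/1870Z)^* ≅ Z/4Z × Z/10Z × Z/16Z

The n-th cyclotomic polynomial Φ_1870(x) is the minimal polynomial of zeta_1870 over Q and has degree phi(1870) = 640. So Q(zeta_1870) is a degree-640 Galois extension with Galois group (Z/1870Z)^*. By CRT, (Z/1870Z)^* ≅ (Z/2Z)^* × (Z/5Z)^* × (Z/11Z)^* × (Z/17Z)^*. Each prime-power unit group is (Z/2Z)^* ≅ trivial group (order 1); (Z/5Z)^* ≅ Z/4Z; (Z/11Z)^* ≅ Z/10Z; (Z/17Z)^* ≅ Z/16Z. Hence Gal(Q(zeta_1870)/Q) ≅ Z/4Z × Z/10Z × Z/16Z.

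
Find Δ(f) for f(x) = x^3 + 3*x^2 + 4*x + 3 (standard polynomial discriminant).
Δ = -31

For x^3 + a x^2 + b x + c the discriminant is Δ = 18 a b c - 4 a^3 c + a^2 b^2 - 4 b^3 - 27 c^2.
Plug a = 3, b = 4, c = 3:
  18*(3)*(4)*(3) - 4*(3)^3*(3) + (3)^2*(4)^2 - 4*(4)^3 - 27*(3)^2
  = 648 + (-324) + 144 + (-256) + (-243)
  = -31.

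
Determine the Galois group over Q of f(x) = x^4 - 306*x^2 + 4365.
Gal(K/Q) = V_4 (Klein four-group, Z/2Z × Z/2Z)

f factors as (x^2 - 15)(x^2 - 291), so the splitting field is K = Q(sqrt(15), sqrt(291)). The elements 15, 291, 4365 are all non-squares in Q, so sqrt(15) and sqrt(291) generate independent quadratic extensions. Thus [K:Q] = 4 and Gal(K/Q) is generated by the two order-2 automorphisms sqrt(15) ↦ -sqrt(15) and sqrt(291) ↦ -sqrt(291), giving V_4.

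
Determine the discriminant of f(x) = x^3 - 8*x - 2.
Δ = 1940

For x^3 + a x^2 + b x + c the discriminant is Δ = 18 a b c - 4 a^3 c + a^2 b^2 - 4 b^3 - 27 c^2.
Plug a = 0, b = -8, c = -2:
  18*(0)*(-8)*(-2) - 4*(0)^3*(-2) + (0)^2*(-8)^2 - 4*(-8)^3 - 27*(-2)^2
  = 0 + (0) + 0 + (2048) + (-108)
  = 1940.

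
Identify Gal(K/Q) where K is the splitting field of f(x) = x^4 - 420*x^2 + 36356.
Gal(K/Q) = V_4 (Klein four-group, Z/2Z × Z/2Z)

f factors as (x^2 - 122)(x^2 - 298), so the splitting field is K = Q(sqrt(122), sqrt(298)). The elements 122, 298, 36356 are all non-squares in Q, so sqrt(122) and sqrt(298) generate independent quadratic extensions. Thus [K:Q] = 4 and Gal(K/Q) is generated by the two order-2 automorphisms sqrt(122) ↦ -sqrt(122) and sqrt(298) ↦ -sqrt(298), giving V_4.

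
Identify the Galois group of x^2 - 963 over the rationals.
Gal(K/Q) = Z/2Z (cyclic of order 2)

x^2 - 963 is irreducible over Q since 963 is not a rational square. The splitting field Q(sqrt(963)) has degree 2 over Q, and its unique nontrivial automorphism is sqrt(963) ↦ -sqrt(963). Hence Gal(Q(sqrt(963))/Q) = Z/2Z.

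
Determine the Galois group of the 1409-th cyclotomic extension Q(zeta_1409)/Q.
|Gal(Q(zeta_1409)/Q)| = phi(1409) = 1408; group ≅ (Z/1409Z)^* ≅ Z/1408Z

The n-th cyclotomic polynomial Φ_1409(x) is the minimal polynomial of zeta_1409 over Q and has degree phi(1409) = 1408. So Q(zeta_1409) is a degree-1408 Galois extension with Galois group (Z/1409Z)^*. (Z/1409Z)^* is cyclic since 1409 is an odd prime power (or 4). Hence Gal(Q(zeta_1409)/Q) ≅ Z/1408Z.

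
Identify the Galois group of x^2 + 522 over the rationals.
Gal(K/Q) = Z/2Z (cyclic of order 2)

x^2 + 522 is irreducible over Q since -522 is not a rational square. The splitting field Q(sqrt(-522)) has degree 2 over Q, and its unique nontrivial automorphism is sqrt(-522) ↦ -sqrt(-522). Hence Gal(Q(sqrt(-522))/Q) = Z/2Z.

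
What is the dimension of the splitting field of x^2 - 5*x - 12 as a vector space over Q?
[K:Q] = 2

The discriminant of x^2 + (-5)*x + (-12) is b^2 - 4c = 25 - (-48) = 73. Since 73 is not a perfect square in Q, the polynomial is irreducible over Q. Its two roots generate a degree-2 extension, so [K:Q] = 2.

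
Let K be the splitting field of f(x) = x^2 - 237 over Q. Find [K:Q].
[K:Q] = 2

The polynomial x^2 - 237 is irreducible over Q since 237 is not a perfect square. Its splitting field is Q(sqrt(237)), which has degree 2 over Q.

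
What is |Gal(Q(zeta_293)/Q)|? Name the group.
|Gal(Q(zeta_293)/Q)| = phi(293) = 292; group ≅ (Z/293Z)^* ≅ Z/292Z

The n-th cyclotomic polynomial Φ_293(x) is the minimal polynomial of zeta_293 over Q and has degree phi(293) = 292. So Q(zeta_293) is a degree-292 Galois extension with Galois group (Z/293Z)^*. (Z/293Z)^* is cyclic since 293 is an odd prime power (or 4). Hence Gal(Q(zeta_293)/Q) ≅ Z/292Z.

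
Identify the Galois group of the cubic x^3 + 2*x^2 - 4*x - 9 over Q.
Gal(K/Q) = S_3 (symmetric group of order 6)

Compute the discriminant of x^3 + (2)*x^2 + (-4)*x + (-9): Δ = -283. Since Δ is not a rational square, the Galois group is not contained in A_3; it must be the full S_3 (irreducibility of the cubic rules out anything smaller).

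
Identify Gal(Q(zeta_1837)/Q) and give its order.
|Gal(Q(zeta_1837)/Q)| = phi(1837) = 1660; group ≅ (Z/1837Z)^* ≅ Z/10Z × Z/166Z

The n-th cyclotomic polynomial Φ_1837(x) is the minimal polynomial of zeta_1837 over Q and has degree phi(1837) = 1660. So Q(zeta_1837) is a degree-1660 Galois extension with Galois group (Z/1837Z)^*. By CRT, (Z/1837Z)^* ≅ (Z/11Z)^* × (Z/167Z)^*. Each prime-power unit group is (Z/11Z)^* ≅ Z/10Z; (Z/167Z)^* ≅ Z/166Z. Hence Gal(Q(zeta_1837)/Q) ≅ Z/10Z × Z/166Z.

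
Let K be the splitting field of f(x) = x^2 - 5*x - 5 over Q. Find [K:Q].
[K:Q] = 2

The discriminant of x^2 + (-5)*x + (-5) is b^2 - 4c = 25 - (-20) = 45. Since 45 is not a perfect square in Q, the polynomial is irreducible over Q. Its two roots generate a degree-2 extension, so [K:Q] = 2.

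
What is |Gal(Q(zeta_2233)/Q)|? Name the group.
|Gal(Q(zeta_2233)/Q)| = phi(2233) = 1680; group ≅ (Z/2233Z)^* ≅ Z/6Z × Z/10Z × Z/28Z

The n-th cyclotomic polynomial Φ_2233(x) is the minimal polynomial of zeta_2233 over Q and has degree phi(2233) = 1680. So Q(zeta_2233) is a degree-1680 Galois extension with Galois group (Z/2233Z)^*. By CRT, (Z/2233Z)^* ≅ (Z/7Z)^* × (Z/11Z)^* × (Z/29Z)^*. Each prime-power unit group is (Z/7Z)^* ≅ Z/6Z; (Z/11Z)^* ≅ Z/10Z; (Z/29Z)^* ≅ Z/28Z. Hence Gal(Q(zeta_2233)/Q) ≅ Z/6Z × Z/10Z × Z/28Z.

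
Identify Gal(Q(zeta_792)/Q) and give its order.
|Gal(Q(zeta_792)/Q)| = phi(792) = 240; group ≅ (Z/792Z)^* ≅ Z/2Z × Z/2Z × Z/6Z × Z/10Z

The n-th cyclotomic polynomial Φ_792(x) is the minimal polynomial of zeta_792 over Q and has degree phi(792) = 240. So Q(zeta_792) is a degree-240 Galois extension with Galois group (Z/792Z)^*. By CRT, (Z/792Z)^* ≅ (Z/8Z)^* × (Z/9Z)^* × (Z/11Z)^*. Each prime-power unit group is (Z/8Z)^* ≅ Z/2Z × Z/2Z; (Z/9Z)^* ≅ Z/6Z; (Z/11Z)^* ≅ Z/10Z. Hence Gal(Q(zeta_792)/Q) ≅ Z/2Z × Z/2Z × Z/6Z × Z/10Z.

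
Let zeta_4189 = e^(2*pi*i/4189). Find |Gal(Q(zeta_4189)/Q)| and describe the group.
|Gal(Q(zeta_4189)/Q)| = phi(4189) = 4060; group ≅ (Z/4189Z)^* ≅ Z/58Z × Z/70Z

The n-th cyclotomic polynomial Φ_4189(x) is the minimal polynomial of zeta_4189 over Q and has degree phi(4189) = 4060. So Q(zeta_4189) is a degree-4060 Galois extension with Galois group (Z/4189Z)^*. By CRT, (Z/4189Z)^* ≅ (Z/59Z)^* × (Z/71Z)^*. Each prime-power unit group is (Z/59Z)^* ≅ Z/58Z; (Z/71Z)^* ≅ Z/70Z. Hence Gal(Q(zeta_4189)/Q) ≅ Z/58Z × Z/70Z.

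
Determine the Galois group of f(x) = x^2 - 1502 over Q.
Gal(K/Q) = Z/2Z (cyclic of order 2)

x^2 - 1502 is irreducible over Q since 1502 is not a rational square. The splitting field Q(sqrt(1502)) has degree 2 over Q, and its unique nontrivial automorphism is sqrt(1502) ↦ -sqrt(1502). Hence Gal(Q(sqrt(1502))/Q) = Z/2Z.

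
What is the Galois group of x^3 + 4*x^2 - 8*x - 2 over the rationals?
Gal(K/Q) = S_3 (symmetric group of order 6)

Compute the discriminant of x^3 + (4)*x^2 + (-8)*x + (-2): Δ = 4628. Since Δ is not a rational square, the Galois group is not contained in A_3; it must be the full S_3 (irreducibility of the cubic rules out anything smaller).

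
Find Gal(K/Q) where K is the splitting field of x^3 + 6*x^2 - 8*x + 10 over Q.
Gal(K/Q) = S_3 (symmetric group of order 6)

Compute the discriminant of x^3 + (6)*x^2 + (-8)*x + (10): Δ = -15628. Since Δ is not a rational square, the Galois group is not contained in A_3; it must be the full S_3 (irreducibility of the cubic rules out anything smaller).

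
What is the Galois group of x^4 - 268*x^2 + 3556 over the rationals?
Gal(K/Q) = V_4 (Klein four-group, Z/2Z × Z/2Z)

f factors as (x^2 - 254)(x^2 - 14), so the splitting field is K = Q(sqrt(254), sqrt(14)). The elements 254, 14, 3556 are all non-squares in Q, so sqrt(254) and sqrt(14) generate independent quadratic extensions. Thus [K:Q] = 4 and Gal(K/Q) is generated by the two order-2 automorphisms sqrt(254) ↦ -sqrt(254) and sqrt(14) ↦ -sqrt(14), giving V_4.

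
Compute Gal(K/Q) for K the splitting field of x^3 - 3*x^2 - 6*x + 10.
Gal(K/Q) = S_3 (symmetric group of order 6)

Compute the discriminant of x^3 + (-3)*x^2 + (-6)*x + (10): Δ = 2808. Since Δ is not a rational square, the Galois group is not contained in A_3; it must be the full S_3 (irreducibility of the cubic rules out anything smaller).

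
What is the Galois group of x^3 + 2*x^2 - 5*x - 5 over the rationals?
Gal(K/Q) = S_3 (symmetric group of order 6)

Compute the discriminant of x^3 + (2)*x^2 + (-5)*x + (-5): Δ = 985. Since Δ is not a rational square, the Galois group is not contained in A_3; it must be the full S_3 (irreducibility of the cubic rules out anything smaller).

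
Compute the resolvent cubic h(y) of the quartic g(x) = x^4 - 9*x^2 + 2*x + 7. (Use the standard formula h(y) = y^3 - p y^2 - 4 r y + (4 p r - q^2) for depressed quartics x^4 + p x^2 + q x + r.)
h(y) = y^3 + 9*y^2 - 28*y - 256

Identify coefficients: p = -9, q = 2, r = 7.
Plug into h(y) = y^3 - p y^2 - 4 r y + (4 p r - q^2):
  h(y) = y^3 - (-9) y^2 - 4*(7) y + (4*(-9)*(7) - (2)^2)
       = y^3 + (9) y^2 + (-28) y + (-256).
Simplifying: h(y) = y^3 + 9*y^2 - 28*y - 256.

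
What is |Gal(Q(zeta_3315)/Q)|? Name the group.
|Gal(Q(zeta_3315)/Q)| = phi(3315) = 1536; group ≅ (Z/3315Z)^* ≅ Z/2Z × Z/4Z × Z/12Z × Z/16Z

The n-th cyclotomic polynomial Φ_3315(x) is the minimal polynomial of zeta_3315 over Q and has degree phi(3315) = 1536. So Q(zeta_3315) is a degree-1536 Galois extension with Galois group (Z/3315Z)^*. By CRT, (Z/3315Z)^* ≅ (Z/3Z)^* × (Z/5Z)^* × (Z/13Z)^* × (Z/17Z)^*. Each prime-power unit group is (Z/3Z)^* ≅ Z/2Z; (Z/5Z)^* ≅ Z/4Z; (Z/13Z)^* ≅ Z/12Z; (Z/17Z)^* ≅ Z/16Z. Hence Gal(Q(zeta_3315)/Q) ≅ Z/2Z × Z/4Z × Z/12Z × Z/16Z.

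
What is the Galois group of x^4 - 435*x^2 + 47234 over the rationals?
Gal(K/Q) = V_4 (Klein four-group, Z/2Z × Z/2Z)

f factors as (x^2 - 226)(x^2 - 209), so the splitting field is K = Q(sqrt(226), sqrt(209)). The elements 226, 209, 47234 are all non-squares in Q, so sqrt(226) and sqrt(209) generate independent quadratic extensions. Thus [K:Q] = 4 and Gal(K/Q) is generated by the two order-2 automorphisms sqrt(226) ↦ -sqrt(226) and sqrt(209) ↦ -sqrt(209), giving V_4.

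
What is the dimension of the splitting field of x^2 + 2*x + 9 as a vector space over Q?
[K:Q] = 2

The discriminant of x^2 + (2)*x + (9) is b^2 - 4c = 4 - (36) = -32. Since -32 is not a perfect square in Q, the polynomial is irreducible over Q. Its two roots generate a degree-2 extension, so [K:Q] = 2.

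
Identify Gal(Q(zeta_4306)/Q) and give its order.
|Gal(Q(zeta_4306)/Q)| = phi(4306) = 2152; group ≅ (Z/4306Z)^* ≅ Z/2152Z

The n-th cyclotomic polynomial Φ_4306(x) is the minimal polynomial of zeta_4306 over Q and has degree phi(4306) = 2152. So Q(zeta_4306) is a degree-2152 Galois extension with Galois group (Z/4306Z)^*. By CRT, (Z/4306Z)^* ≅ (Z/2Z)^* × (Z/2153Z)^*. Each prime-power unit group is (Z/2Z)^* ≅ trivial group (order 1); (Z/2153Z)^* ≅ Z/2152Z. Hence Gal(Q(zeta_4306)/Q) ≅ Z/2152Z.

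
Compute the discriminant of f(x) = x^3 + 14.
Δ = -5292

For a depressed cubic x^3 + p x + q the discriminant is Δ = -4 p^3 - 27 q^2 = -4*(0)^3 - 27*(14)^2 = 0 - 5292 = -5292.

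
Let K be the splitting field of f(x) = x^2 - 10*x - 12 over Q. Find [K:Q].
[K:Q] = 2

The discriminant of x^2 + (-10)*x + (-12) is b^2 - 4c = 100 - (-48) = 148. Since 148 is not a perfect square in Q, the polynomial is irreducible over Q. Its two roots generate a degree-2 extension, so [K:Q] = 2.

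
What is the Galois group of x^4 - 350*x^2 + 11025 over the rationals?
Gal(K/Q) = Z/2Z (cyclic of order 2)

f factors as (x^2 - 315)(x^2 - 35), so the splitting field is K = Q(sqrt(315), sqrt(35)). The squarefree part of 315 is 35 and the squarefree part of 35 is also 35, so sqrt(315) and sqrt(35) are both rational multiples of sqrt(35). Hence Q(sqrt(315)) = Q(sqrt(35)) = Q(sqrt(35)), and the splitting field collapses to a single degree-2 extension with Galois group Z/2Z.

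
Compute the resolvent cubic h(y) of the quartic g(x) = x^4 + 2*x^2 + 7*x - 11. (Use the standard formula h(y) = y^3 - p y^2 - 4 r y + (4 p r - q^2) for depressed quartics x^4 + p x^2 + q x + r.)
h(y) = y^3 - 2*y^2 + 44*y - 137

Identify coefficients: p = 2, q = 7, r = -11.
Plug into h(y) = y^3 - p y^2 - 4 r y + (4 p r - q^2):
  h(y) = y^3 - (2) y^2 - 4*(-11) y + (4*(2)*(-11) - (7)^2)
       = y^3 + (-2) y^2 + (44) y + (-137).
Simplifying: h(y) = y^3 - 2*y^2 + 44*y - 137.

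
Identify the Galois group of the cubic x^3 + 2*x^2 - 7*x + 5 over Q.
Gal(K/Q) = S_3 (symmetric group of order 6)

Compute the discriminant of x^3 + (2)*x^2 + (-7)*x + (5): Δ = -527. Since Δ is not a rational square, the Galois group is not contained in A_3; it must be the full S_3 (irreducibility of the cubic rules out anything smaller).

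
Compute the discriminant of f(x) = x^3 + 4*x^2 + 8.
Δ = -3776

For x^3 + a x^2 + b x + c the discriminant is Δ = 18 a b c - 4 a^3 c + a^2 b^2 - 4 b^3 - 27 c^2.
Plug a = 4, b = 0, c = 8:
  18*(4)*(0)*(8) - 4*(4)^3*(8) + (4)^2*(0)^2 - 4*(0)^3 - 27*(8)^2
  = 0 + (-2048) + 0 + (0) + (-1728)
  = -3776.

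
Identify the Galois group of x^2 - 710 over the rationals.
Gal(K/Q) = Z/2Z (cyclic of order 2)

x^2 - 710 is irreducible over Q since 710 is not a rational square. The splitting field Q(sqrt(710)) has degree 2 over Q, and its unique nontrivial automorphism is sqrt(710) ↦ -sqrt(710). Hence Gal(Q(sqrt(710))/Q) = Z/2Z.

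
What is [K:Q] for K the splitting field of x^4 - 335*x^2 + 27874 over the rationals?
[K:Q] = 4

f factors as (x^2 - 154)(x^2 - 181); the splitting field is K = Q(sqrt(154), sqrt(181)). Since 154, 181, and 27874 are all non-squares in Q, the three subfields Q(sqrt(154)), Q(sqrt(181)), Q(sqrt(27874)) are distinct degree-2 extensions, so [K:Q] = 4 (Klein four Galois group).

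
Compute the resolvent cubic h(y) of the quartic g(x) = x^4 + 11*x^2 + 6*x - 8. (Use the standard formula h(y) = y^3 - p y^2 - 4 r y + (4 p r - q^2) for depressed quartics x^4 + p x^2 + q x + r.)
h(y) = y^3 - 11*y^2 + 32*y - 388

Identify coefficients: p = 11, q = 6, r = -8.
Plug into h(y) = y^3 - p y^2 - 4 r y + (4 p r - q^2):
  h(y) = y^3 - (11) y^2 - 4*(-8) y + (4*(11)*(-8) - (6)^2)
       = y^3 + (-11) y^2 + (32) y + (-388).
Simplifying: h(y) = y^3 - 11*y^2 + 32*y - 388.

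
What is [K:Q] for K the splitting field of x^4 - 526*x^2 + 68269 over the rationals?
[K:Q] = 4

f factors as (x^2 - 293)(x^2 - 233); the splitting field is K = Q(sqrt(293), sqrt(233)). Since 293, 233, and 68269 are all non-squares in Q, the three subfields Q(sqrt(293)), Q(sqrt(233)), Q(sqrt(68269)) are distinct degree-2 extensions, so [K:Q] = 4 (Klein four Galois group).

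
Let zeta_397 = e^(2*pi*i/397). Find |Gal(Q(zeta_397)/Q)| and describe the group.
|Gal(Q(zeta_397)/Q)| = phi(397) = 396; group ≅ (Z/397Z)^* ≅ Z/396Z

The n-th cyclotomic polynomial Φ_397(x) is the minimal polynomial of zeta_397 over Q and has degree phi(397) = 396. So Q(zeta_397) is a degree-396 Galois extension with Galois group (Z/397Z)^*. (Z/397Z)^* is cyclic since 397 is an odd prime power (or 4). Hence Gal(Q(zeta_397)/Q) ≅ Z/396Z.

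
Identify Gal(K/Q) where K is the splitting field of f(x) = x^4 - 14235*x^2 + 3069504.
Gal(K/Q) = Z/2Z (cyclic of order 2)

f factors as (x^2 - 219)(x^2 - 14016), so the splitting field is K = Q(sqrt(219), sqrt(14016)). The squarefree part of 219 is 219 and the squarefree part of 14016 is also 219, so sqrt(219) and sqrt(14016) are both rational multiples of sqrt(219). Hence Q(sqrt(219)) = Q(sqrt(14016)) = Q(sqrt(219)), and the splitting field collapses to a single degree-2 extension with Galois group Z/2Z.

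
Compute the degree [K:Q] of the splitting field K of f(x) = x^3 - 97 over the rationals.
[K:Q] = 6

x^3 - 97 has one real root r = 97^(1/3) and two complex roots r*zeta_3, r*zeta_3^2 where zeta_3 = e^(2*pi*i/3). The splitting field is Q(r, zeta_3). [Q(r):Q] = 3 and [Q(zeta_3):Q] = 2 with gcd = 1, so [Q(r, zeta_3):Q] = 3 * 2 = 6.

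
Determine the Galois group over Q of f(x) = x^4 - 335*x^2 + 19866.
Gal(K/Q) = V_4 (Klein four-group, Z/2Z × Z/2Z)

f factors as (x^2 - 77)(x^2 - 258), so the splitting field is K = Q(sqrt(77), sqrt(258)). The elements 77, 258, 19866 are all non-squares in Q, so sqrt(77) and sqrt(258) generate independent quadratic extensions. Thus [K:Q] = 4 and Gal(K/Q) is generated by the two order-2 automorphisms sqrt(77) ↦ -sqrt(77) and sqrt(258) ↦ -sqrt(258), giving V_4.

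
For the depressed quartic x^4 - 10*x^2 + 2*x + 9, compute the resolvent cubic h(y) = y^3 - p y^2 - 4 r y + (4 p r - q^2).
h(y) = y^3 + 10*y^2 - 36*y - 364

Identify coefficients: p = -10, q = 2, r = 9.
Plug into h(y) = y^3 - p y^2 - 4 r y + (4 p r - q^2):
  h(y) = y^3 - (-10) y^2 - 4*(9) y + (4*(-10)*(9) - (2)^2)
       = y^3 + (10) y^2 + (-36) y + (-364).
Simplifying: h(y) = y^3 + 10*y^2 - 36*y - 364.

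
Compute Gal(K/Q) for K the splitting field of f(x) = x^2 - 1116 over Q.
Gal(K/Q) = Z/2Z (cyclic of order 2)

x^2 - 1116 is irreducible over Q since 1116 is not a rational square. The splitting field Q(sqrt(1116)) has degree 2 over Q, and its unique nontrivial automorphism is sqrt(1116) ↦ -sqrt(1116). Hence Gal(Q(sqrt(1116))/Q) = Z/2Z.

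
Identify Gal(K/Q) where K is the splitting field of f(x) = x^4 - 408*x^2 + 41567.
Gal(K/Q) = V_4 (Klein four-group, Z/2Z × Z/2Z)

f factors as (x^2 - 197)(x^2 - 211), so the splitting field is K = Q(sqrt(197), sqrt(211)). The elements 197, 211, 41567 are all non-squares in Q, so sqrt(197) and sqrt(211) generate independent quadratic extensions. Thus [K:Q] = 4 and Gal(K/Q) is generated by the two order-2 automorphisms sqrt(197) ↦ -sqrt(197) and sqrt(211) ↦ -sqrt(211), giving V_4.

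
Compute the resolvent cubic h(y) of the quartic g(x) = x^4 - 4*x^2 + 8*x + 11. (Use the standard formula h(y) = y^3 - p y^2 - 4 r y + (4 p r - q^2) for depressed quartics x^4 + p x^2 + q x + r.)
h(y) = y^3 + 4*y^2 - 44*y - 240

Identify coefficients: p = -4, q = 8, r = 11.
Plug into h(y) = y^3 - p y^2 - 4 r y + (4 p r - q^2):
  h(y) = y^3 - (-4) y^2 - 4*(11) y + (4*(-4)*(11) - (8)^2)
       = y^3 + (4) y^2 + (-44) y + (-240).
Simplifying: h(y) = y^3 + 4*y^2 - 44*y - 240.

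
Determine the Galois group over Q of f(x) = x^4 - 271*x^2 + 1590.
Gal(K/Q) = V_4 (Klein four-group, Z/2Z × Z/2Z)

f factors as (x^2 - 6)(x^2 - 265), so the splitting field is K = Q(sqrt(6), sqrt(265)). The elements 6, 265, 1590 are all non-squares in Q, so sqrt(6) and sqrt(265) generate independent quadratic extensions. Thus [K:Q] = 4 and Gal(K/Q) is generated by the two order-2 automorphisms sqrt(6) ↦ -sqrt(6) and sqrt(265) ↦ -sqrt(265), giving V_4.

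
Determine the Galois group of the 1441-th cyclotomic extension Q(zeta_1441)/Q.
|Gal(Q(zeta_1441)/Q)| = phi(1441) = 1300; group ≅ (Z/1441Z)^* ≅ Z/10Z × Z/130Z

The n-th cyclotomic polynomial Φ_1441(x) is the minimal polynomial of zeta_1441 over Q and has degree phi(1441) = 1300. So Q(zeta_1441) is a degree-1300 Galois extension with Galois group (Z/1441Z)^*. By CRT, (Z/1441Z)^* ≅ (Z/11Z)^* × (Z/131Z)^*. Each prime-power unit group is (Z/11Z)^* ≅ Z/10Z; (Z/131Z)^* ≅ Z/130Z. Hence Gal(Q(zeta_1441)/Q) ≅ Z/10Z × Z/130Z.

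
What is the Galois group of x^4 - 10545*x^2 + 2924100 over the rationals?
Gal(K/Q) = Z/2Z (cyclic of order 2)

f factors as (x^2 - 10260)(x^2 - 285), so the splitting field is K = Q(sqrt(10260), sqrt(285)). The squarefree part of 10260 is 285 and the squarefree part of 285 is also 285, so sqrt(10260) and sqrt(285) are both rational multiples of sqrt(285). Hence Q(sqrt(10260)) = Q(sqrt(285)) = Q(sqrt(285)), and the splitting field collapses to a single degree-2 extension with Galois group Z/2Z.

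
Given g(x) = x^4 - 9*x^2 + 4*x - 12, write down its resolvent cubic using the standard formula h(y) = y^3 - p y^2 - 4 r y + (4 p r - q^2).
h(y) = y^3 + 9*y^2 + 48*y + 416

Identify coefficients: p = -9, q = 4, r = -12.
Plug into h(y) = y^3 - p y^2 - 4 r y + (4 p r - q^2):
  h(y) = y^3 - (-9) y^2 - 4*(-12) y + (4*(-9)*(-12) - (4)^2)
       = y^3 + (9) y^2 + (48) y + (416).
Simplifying: h(y) = y^3 + 9*y^2 + 48*y + 416.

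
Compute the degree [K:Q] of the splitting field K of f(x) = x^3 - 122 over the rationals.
[K:Q] = 6

x^3 - 122 has one real root r = 122^(1/3) and two complex roots r*zeta_3, r*zeta_3^2 where zeta_3 = e^(2*pi*i/3). The splitting field is Q(r, zeta_3). [Q(r):Q] = 3 and [Q(zeta_3):Q] = 2 with gcd = 1, so [Q(r, zeta_3):Q] = 3 * 2 = 6.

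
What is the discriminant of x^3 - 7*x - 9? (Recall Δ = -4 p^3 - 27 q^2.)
Δ = -815

For a depressed cubic x^3 + p x + q the discriminant is Δ = -4 p^3 - 27 q^2 = -4*(-7)^3 - 27*(-9)^2 = 1372 - 2187 = -815.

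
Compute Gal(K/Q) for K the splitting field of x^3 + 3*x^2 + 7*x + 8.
Gal(K/Q) = S_3 (symmetric group of order 6)

Compute the discriminant of x^3 + (3)*x^2 + (7)*x + (8): Δ = -499. Since Δ is not a rational square, the Galois group is not contained in A_3; it must be the full S_3 (irreducibility of the cubic rules out anything smaller).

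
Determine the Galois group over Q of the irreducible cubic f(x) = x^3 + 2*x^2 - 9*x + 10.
Gal(K/Q) = S_3 (symmetric group of order 6)

Compute the discriminant of x^3 + (2)*x^2 + (-9)*x + (10): Δ = -3020. Since Δ is not a rational square, the Galois group is not contained in A_3; it must be the full S_3 (irreducibility of the cubic rules out anything smaller).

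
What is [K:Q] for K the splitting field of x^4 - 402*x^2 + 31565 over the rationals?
[K:Q] = 4

f factors as (x^2 - 107)(x^2 - 295); the splitting field is K = Q(sqrt(107), sqrt(295)). Since 107, 295, and 31565 are all non-squares in Q, the three subfields Q(sqrt(107)), Q(sqrt(295)), Q(sqrt(31565)) are distinct degree-2 extensions, so [K:Q] = 4 (Klein four Galois group).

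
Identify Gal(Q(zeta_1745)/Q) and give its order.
|Gal(Q(zeta_1745)/Q)| = phi(1745) = 1392; group ≅ (Z/1745Z)^* ≅ Z/4Z × Z/348Z

The n-th cyclotomic polynomial Φ_1745(x) is the minimal polynomial of zeta_1745 over Q and has degree phi(1745) = 1392. So Q(zeta_1745) is a degree-1392 Galois extension with Galois group (Z/1745Z)^*. By CRT, (Z/1745Z)^* ≅ (Z/5Z)^* × (Z/349Z)^*. Each prime-power unit group is (Z/5Z)^* ≅ Z/4Z; (Z/349Z)^* ≅ Z/348Z. Hence Gal(Q(zeta_1745)/Q) ≅ Z/4Z × Z/348Z.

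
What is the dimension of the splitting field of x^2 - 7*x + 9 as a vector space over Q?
[K:Q] = 2

The discriminant of x^2 + (-7)*x + (9) is b^2 - 4c = 49 - (36) = 13. Since 13 is not a perfect square in Q, the polynomial is irreducible over Q. Its two roots generate a degree-2 extension, so [K:Q] = 2.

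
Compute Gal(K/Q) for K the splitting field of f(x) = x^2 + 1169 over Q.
Gal(K/Q) = Z/2Z (cyclic of order 2)

x^2 + 1169 is irreducible over Q since -1169 is not a rational square. The splitting field Q(sqrt(-1169)) has degree 2 over Q, and its unique nontrivial automorphism is sqrt(-1169) ↦ -sqrt(-1169). Hence Gal(Q(sqrt(-1169))/Q) = Z/2Z.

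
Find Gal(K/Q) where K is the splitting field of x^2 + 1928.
Gal(K/Q) = Z/2Z (cyclic of order 2)

x^2 + 1928 is irreducible over Q since -1928 is not a rational square. The splitting field Q(sqrt(-1928)) has degree 2 over Q, and its unique nontrivial automorphism is sqrt(-1928) ↦ -sqrt(-1928). Hence Gal(Q(sqrt(-1928))/Q) = Z/2Z.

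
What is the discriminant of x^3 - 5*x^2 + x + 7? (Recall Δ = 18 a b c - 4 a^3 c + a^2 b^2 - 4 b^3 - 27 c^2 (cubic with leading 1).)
Δ = 1568

For x^3 + a x^2 + b x + c the discriminant is Δ = 18 a b c - 4 a^3 c + a^2 b^2 - 4 b^3 - 27 c^2.
Plug a = -5, b = 1, c = 7:
  18*(-5)*(1)*(7) - 4*(-5)^3*(7) + (-5)^2*(1)^2 - 4*(1)^3 - 27*(7)^2
  = -630 + (3500) + 25 + (-4) + (-1323)
  = 1568.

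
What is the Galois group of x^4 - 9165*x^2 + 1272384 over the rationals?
Gal(K/Q) = Z/2Z (cyclic of order 2)

f factors as (x^2 - 9024)(x^2 - 141), so the splitting field is K = Q(sqrt(9024), sqrt(141)). The squarefree part of 9024 is 141 and the squarefree part of 141 is also 141, so sqrt(9024) and sqrt(141) are both rational multiples of sqrt(141). Hence Q(sqrt(9024)) = Q(sqrt(141)) = Q(sqrt(141)), and the splitting field collapses to a single degree-2 extension with Galois group Z/2Z.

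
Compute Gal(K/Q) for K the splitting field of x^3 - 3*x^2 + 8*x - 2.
Gal(K/Q) = S_3 (symmetric group of order 6)

Compute the discriminant of x^3 + (-3)*x^2 + (8)*x + (-2): Δ = -932. Since Δ is not a rational square, the Galois group is not contained in A_3; it must be the full S_3 (irreducibility of the cubic rules out anything smaller).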